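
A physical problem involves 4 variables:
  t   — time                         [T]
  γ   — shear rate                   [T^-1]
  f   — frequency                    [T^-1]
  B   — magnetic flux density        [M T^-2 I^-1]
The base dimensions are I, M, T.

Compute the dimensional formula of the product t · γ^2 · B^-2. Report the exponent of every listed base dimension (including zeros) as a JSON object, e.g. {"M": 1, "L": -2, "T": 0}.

Write exponents as rows I,M,T / cols t,γ,f,B:
  I: [ 0  0  0 -1]
  M: [ 0  0  0  1]
  T: [ 1 -1 -1 -2]
  [I]: (1)·0+(2)·0+(-2)·-1 = 2
  [M]: (1)·0+(2)·0+(-2)·1 = -2
  [T]: (1)·1+(2)·-1+(-2)·-2 = 3
⇒ I^2 M^-2 T^3

{"I": 2, "M": -2, "T": 3}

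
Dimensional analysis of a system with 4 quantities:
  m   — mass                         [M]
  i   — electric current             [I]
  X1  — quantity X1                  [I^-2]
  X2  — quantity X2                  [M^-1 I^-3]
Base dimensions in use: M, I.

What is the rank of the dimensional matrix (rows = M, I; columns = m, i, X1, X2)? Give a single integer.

Exponent matrix [M,I] × [m,i,X1,X2]:
  M: [ 1  0  0 -1]
  I: [ 0  1 -2 -3]
Echelon form has 2 nonzero rows (pivots: m,i)

2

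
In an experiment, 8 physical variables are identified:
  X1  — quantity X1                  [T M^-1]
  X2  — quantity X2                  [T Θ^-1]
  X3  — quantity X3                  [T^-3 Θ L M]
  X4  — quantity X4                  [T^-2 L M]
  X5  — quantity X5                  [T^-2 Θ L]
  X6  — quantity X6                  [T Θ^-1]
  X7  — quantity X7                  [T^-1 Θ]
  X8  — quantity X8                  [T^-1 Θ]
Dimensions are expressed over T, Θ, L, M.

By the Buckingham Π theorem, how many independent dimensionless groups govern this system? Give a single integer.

Write exponents as rows T,Θ,L,M / cols X1,X2,X3,X4,X5,X6,X7,X8:
  T: [ 1  1 -3 -2 -2  1 -1 -1]
  Θ: [ 0 -1  1  0  1 -1  1  1]
  L: [ 0  0  1  1  1  0  0  0]
  M: [-1  0  1  1  0  0  0  0]
Row reduction gives pivot columns X1,X2,X3; rank = 3
Π count = n − r = 8 − 3 = 5

5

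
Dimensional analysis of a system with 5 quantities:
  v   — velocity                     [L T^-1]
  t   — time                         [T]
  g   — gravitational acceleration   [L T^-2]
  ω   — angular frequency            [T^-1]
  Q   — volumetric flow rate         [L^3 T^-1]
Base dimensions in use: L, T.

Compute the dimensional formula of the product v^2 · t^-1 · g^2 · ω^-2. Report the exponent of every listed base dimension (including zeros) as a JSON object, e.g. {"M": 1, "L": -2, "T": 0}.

Write exponents as rows L,T / cols v,t,g,ω,Q:
  L: [ 1  0  1  0  3]
  T: [-1  1 -2 -1 -1]
  [L]: (2)·1+(-1)·0+(2)·1+(-2)·0 = 4
  [T]: (2)·-1+(-1)·1+(2)·-2+(-2)·-1 = -5
⇒ L^4 T^-5

{"L": 4, "T": -5}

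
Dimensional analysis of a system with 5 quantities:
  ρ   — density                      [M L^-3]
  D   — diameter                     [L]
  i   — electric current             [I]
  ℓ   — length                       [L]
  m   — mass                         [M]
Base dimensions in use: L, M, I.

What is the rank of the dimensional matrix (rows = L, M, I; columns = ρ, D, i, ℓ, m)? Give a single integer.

Exponent matrix [L,M,I] × [ρ,D,i,ℓ,m]:
  L: [-3  1  0  1  0]
  M: [ 1  0  0  0  1]
  I: [ 0  0  1  0  0]
RREF → pivots at {ρ,D,i} ⇒ r = 3

3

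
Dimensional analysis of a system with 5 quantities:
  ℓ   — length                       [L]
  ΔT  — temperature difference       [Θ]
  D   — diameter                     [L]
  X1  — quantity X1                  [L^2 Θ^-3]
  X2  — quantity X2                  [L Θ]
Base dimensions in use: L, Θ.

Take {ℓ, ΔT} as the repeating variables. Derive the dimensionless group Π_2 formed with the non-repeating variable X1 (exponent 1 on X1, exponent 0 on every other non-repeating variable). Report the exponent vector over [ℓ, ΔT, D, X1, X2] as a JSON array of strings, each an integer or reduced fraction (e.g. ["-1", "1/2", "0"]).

["-2", "3", "0", "1", "0"]

Dimensional matrix (L×Θ by ℓ×ΔT×D×X1×X2):
  L: [ 1  0  1  2  1]
  Θ: [ 0  1  0 -3  1]
Row reduction gives pivot columns ℓ,ΔT; rank = 2
Pivot set = {ℓ,ΔT}, free = {D,X1,X2}
RREF:
  r0: [   1    0    1    2    1]
  r1: [   0    1    0   -3    1]
Fix exponent of X1 at 1, D at 0, X2 at 0; solve each RREF row for its pivot's exponent:
  r0: exp(ℓ) + (2)·1 = 0 ⇒ exp(ℓ) = -2
  r1: exp(ΔT) + (-3)·1 = 0 ⇒ exp(ΔT) = 3
Π_2 = ℓ^-2 · ΔT^3 · X1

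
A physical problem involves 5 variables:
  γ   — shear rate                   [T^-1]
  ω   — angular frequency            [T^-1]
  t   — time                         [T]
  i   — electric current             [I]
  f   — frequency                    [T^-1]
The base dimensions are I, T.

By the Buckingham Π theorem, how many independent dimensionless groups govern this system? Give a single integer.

3

Dimensional matrix (I×T by γ×ω×t×i×f):
  I: [ 0  0  0  1  0]
  T: [-1 -1  1  0 -1]
Row reduction gives pivot columns γ,i; rank = 2
n=5, r=2 ⇒ 3 dimensionless groups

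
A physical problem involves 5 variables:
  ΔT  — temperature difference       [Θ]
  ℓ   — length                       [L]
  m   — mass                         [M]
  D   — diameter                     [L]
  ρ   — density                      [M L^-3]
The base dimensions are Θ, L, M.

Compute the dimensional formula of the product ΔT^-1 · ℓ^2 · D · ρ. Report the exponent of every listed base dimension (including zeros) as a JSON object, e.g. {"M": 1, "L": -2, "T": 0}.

{"Θ": -1, "L": 0, "M": 1}

Write exponents as rows Θ,L,M / cols ΔT,ℓ,m,D,ρ:
  Θ: [ 1  0  0  0  0]
  L: [ 0  1  0  1 -3]
  M: [ 0  0  1  0  1]
  [Θ]: (-1)·1+(2)·0+(1)·0+(1)·0 = -1
  [L]: (-1)·0+(2)·1+(1)·1+(1)·-3 = 0
  [M]: (-1)·0+(2)·0+(1)·0+(1)·1 = 1
⇒ Θ^-1 M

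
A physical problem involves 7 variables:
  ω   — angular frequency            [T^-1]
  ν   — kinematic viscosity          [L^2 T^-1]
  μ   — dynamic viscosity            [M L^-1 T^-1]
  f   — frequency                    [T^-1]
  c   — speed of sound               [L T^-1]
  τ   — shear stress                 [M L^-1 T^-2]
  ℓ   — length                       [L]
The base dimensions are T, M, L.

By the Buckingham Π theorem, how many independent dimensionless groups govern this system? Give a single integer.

4

Dimensional matrix (T×M×L by ω×ν×μ×f×c×τ×ℓ):
  T: [-1 -1 -1 -1 -1 -2  0]
  M: [ 0  0  1  0  0  1  0]
  L: [ 0  2 -1  0  1 -1  1]
RREF → pivots at {ω,ν,μ} ⇒ r = 3
7 vars − rank 3 = 4 Π groups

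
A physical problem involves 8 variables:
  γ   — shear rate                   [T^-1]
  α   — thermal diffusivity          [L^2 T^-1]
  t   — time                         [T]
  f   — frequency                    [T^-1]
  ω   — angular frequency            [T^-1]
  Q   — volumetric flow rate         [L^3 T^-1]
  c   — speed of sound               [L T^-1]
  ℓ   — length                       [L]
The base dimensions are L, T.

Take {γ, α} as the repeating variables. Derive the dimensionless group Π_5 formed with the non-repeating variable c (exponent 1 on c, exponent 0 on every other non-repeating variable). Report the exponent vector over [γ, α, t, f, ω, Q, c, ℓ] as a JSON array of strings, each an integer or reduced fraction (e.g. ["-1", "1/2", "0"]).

Exponent matrix [L,T] × [γ,α,t,f,ω,Q,c,ℓ]:
  L: [ 0  2  0  0  0  3  1  1]
  T: [-1 -1  1 -1 -1 -1 -1  0]
RREF → pivots at {γ,α} ⇒ r = 2
Repeat: γ,α; free: t,f,ω,Q,c,ℓ
RREF:
  r0: [   1    0   -1    1    1 -1/2  1/2 -1/2]
  r1: [   0    1    0    0    0  3/2  1/2  1/2]
Fix exponent of c at 1, t at 0, f at 0, ω at 0, Q at 0, ℓ at 0; solve each RREF row for its pivot's exponent:
  r0: exp(γ) + (1/2)·1 = 0 ⇒ exp(γ) = -1/2
  r1: exp(α) + (1/2)·1 = 0 ⇒ exp(α) = -1/2
Π_5 = γ^(-1/2) · α^(-1/2) · c

["-1/2", "-1/2", "0", "0", "0", "0", "1", "0"]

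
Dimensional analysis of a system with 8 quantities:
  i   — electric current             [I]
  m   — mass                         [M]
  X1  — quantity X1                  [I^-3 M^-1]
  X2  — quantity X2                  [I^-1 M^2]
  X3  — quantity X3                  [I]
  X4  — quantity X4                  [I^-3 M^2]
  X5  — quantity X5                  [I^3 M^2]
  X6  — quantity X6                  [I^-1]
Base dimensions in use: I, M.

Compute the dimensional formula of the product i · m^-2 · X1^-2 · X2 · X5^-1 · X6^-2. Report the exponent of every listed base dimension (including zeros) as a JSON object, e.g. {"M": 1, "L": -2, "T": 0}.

Dimensional matrix (I×M by i×m×X1×X2×X3×X4×X5×X6):
  I: [ 1  0 -3 -1  1 -3  3 -1]
  M: [ 0  1 -1  2  0  2  2  0]
  [I]: (1)·1+(-2)·0+(-2)·-3+(1)·-1+(-1)·3+(-2)·-1 = 5
  [M]: (1)·0+(-2)·1+(-2)·-1+(1)·2+(-1)·2+(-2)·0 = 0
⇒ I^5

{"I": 5, "M": 0}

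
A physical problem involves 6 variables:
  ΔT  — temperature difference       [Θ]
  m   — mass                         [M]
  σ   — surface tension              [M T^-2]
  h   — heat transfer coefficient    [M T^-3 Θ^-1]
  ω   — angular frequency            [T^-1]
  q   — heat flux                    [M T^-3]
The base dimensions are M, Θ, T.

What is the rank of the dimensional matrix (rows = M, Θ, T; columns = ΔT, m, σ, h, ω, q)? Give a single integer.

Exponent matrix [M,Θ,T] × [ΔT,m,σ,h,ω,q]:
  M: [ 0  1  1  1  0  1]
  Θ: [ 1  0  0 -1  0  0]
  T: [ 0  0 -2 -3 -1 -3]
Echelon form has 3 nonzero rows (pivots: ΔT,m,σ)

3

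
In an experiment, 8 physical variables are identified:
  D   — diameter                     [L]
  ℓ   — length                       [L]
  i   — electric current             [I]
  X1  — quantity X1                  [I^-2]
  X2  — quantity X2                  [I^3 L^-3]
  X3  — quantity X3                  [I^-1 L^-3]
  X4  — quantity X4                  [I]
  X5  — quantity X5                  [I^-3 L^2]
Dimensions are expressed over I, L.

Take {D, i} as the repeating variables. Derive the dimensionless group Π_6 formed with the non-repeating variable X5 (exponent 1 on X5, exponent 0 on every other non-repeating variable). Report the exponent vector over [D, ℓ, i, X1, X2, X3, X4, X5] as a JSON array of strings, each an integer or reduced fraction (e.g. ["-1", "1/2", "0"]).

Dimensional matrix (I×L by D×ℓ×i×X1×X2×X3×X4×X5):
  I: [ 0  0  1 -2  3 -1  1 -3]
  L: [ 1  1  0  0 -3 -3  0  2]
RREF → pivots at {D,i} ⇒ r = 2
Pivot set = {D,i}, free = {ℓ,X1,X2,X3,X4,X5}
RREF:
  r0: [   1    1    0    0   -3   -3    0    2]
  r1: [   0    0    1   -2    3   -1    1   -3]
Fix exponent of X5 at 1, ℓ at 0, X1 at 0, X2 at 0, X3 at 0, X4 at 0; solve each RREF row for its pivot's exponent:
  r0: exp(D) + (2)·1 = 0 ⇒ exp(D) = -2
  r1: exp(i) + (-3)·1 = 0 ⇒ exp(i) = 3
Π_6 = D^-2 · i^3 · X5

["-2", "0", "3", "0", "0", "0", "0", "1"]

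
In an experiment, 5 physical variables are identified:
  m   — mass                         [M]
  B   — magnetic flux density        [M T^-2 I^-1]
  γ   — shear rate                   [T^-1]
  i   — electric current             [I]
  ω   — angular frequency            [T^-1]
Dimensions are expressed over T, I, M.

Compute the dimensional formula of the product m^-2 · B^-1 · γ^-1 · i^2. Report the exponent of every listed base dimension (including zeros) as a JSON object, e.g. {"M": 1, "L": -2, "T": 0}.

Dimensional matrix (T×I×M by m×B×γ×i×ω):
  T: [ 0 -2 -1  0 -1]
  I: [ 0 -1  0  1  0]
  M: [ 1  1  0  0  0]
  [T]: (-2)·0+(-1)·-2+(-1)·-1+(2)·0 = 3
  [I]: (-2)·0+(-1)·-1+(-1)·0+(2)·1 = 3
  [M]: (-2)·1+(-1)·1+(-1)·0+(2)·0 = -3
⇒ T^3 I^3 M^-3

{"T": 3, "I": 3, "M": -3}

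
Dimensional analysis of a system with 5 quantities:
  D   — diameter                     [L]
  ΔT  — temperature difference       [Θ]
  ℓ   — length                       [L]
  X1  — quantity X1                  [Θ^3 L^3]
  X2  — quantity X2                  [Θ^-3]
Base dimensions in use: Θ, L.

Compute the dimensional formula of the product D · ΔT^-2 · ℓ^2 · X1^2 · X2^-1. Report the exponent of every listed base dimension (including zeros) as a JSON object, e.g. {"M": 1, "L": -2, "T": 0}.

{"Θ": 7, "L": 9}

Dimensional matrix (Θ×L by D×ΔT×ℓ×X1×X2):
  Θ: [ 0  1  0  3 -3]
  L: [ 1  0  1  3  0]
  [Θ]: (1)·0+(-2)·1+(2)·0+(2)·3+(-1)·-3 = 7
  [L]: (1)·1+(-2)·0+(2)·1+(2)·3+(-1)·0 = 9
⇒ Θ^7 L^9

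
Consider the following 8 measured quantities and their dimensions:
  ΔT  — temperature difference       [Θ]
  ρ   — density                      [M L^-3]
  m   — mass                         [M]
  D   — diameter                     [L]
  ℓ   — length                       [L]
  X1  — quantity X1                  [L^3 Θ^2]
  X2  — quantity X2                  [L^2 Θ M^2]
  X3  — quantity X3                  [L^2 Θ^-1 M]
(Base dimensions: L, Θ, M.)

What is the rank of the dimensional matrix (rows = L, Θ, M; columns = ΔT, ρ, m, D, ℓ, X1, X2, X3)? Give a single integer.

3

Write exponents as rows L,Θ,M / cols ΔT,ρ,m,D,ℓ,X1,X2,X3:
  L: [ 0 -3  0  1  1  3  2  2]
  Θ: [ 1  0  0  0  0  2  1 -1]
  M: [ 0  1  1  0  0  0  2  1]
Echelon form has 3 nonzero rows (pivots: ΔT,ρ,m)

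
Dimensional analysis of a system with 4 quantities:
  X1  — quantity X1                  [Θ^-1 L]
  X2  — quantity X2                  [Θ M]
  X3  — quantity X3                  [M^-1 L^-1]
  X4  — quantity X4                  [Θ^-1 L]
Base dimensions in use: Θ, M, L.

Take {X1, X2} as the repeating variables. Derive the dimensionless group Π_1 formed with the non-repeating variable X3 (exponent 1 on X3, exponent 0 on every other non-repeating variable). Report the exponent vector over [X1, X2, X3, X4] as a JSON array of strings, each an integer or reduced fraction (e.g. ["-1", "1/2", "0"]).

Exponent matrix [Θ,M,L] × [X1,X2,X3,X4]:
  Θ: [-1  1  0 -1]
  M: [ 0  1 -1  0]
  L: [ 1  0 -1  1]
RREF → pivots at {X1,X2} ⇒ r = 2
Repeat: X1,X2; free: X3,X4
RREF:
  r0: [   1    0   -1    1]
  r1: [   0    1   -1    0]
  r2: [   0    0    0    0]
Fix exponent of X3 at 1, X4 at 0; solve each RREF row for its pivot's exponent:
  r0: exp(X1) + (-1)·1 = 0 ⇒ exp(X1) = 1
  r1: exp(X2) + (-1)·1 = 0 ⇒ exp(X2) = 1
Π_1 = X1 · X2 · X3

["1", "1", "1", "0"]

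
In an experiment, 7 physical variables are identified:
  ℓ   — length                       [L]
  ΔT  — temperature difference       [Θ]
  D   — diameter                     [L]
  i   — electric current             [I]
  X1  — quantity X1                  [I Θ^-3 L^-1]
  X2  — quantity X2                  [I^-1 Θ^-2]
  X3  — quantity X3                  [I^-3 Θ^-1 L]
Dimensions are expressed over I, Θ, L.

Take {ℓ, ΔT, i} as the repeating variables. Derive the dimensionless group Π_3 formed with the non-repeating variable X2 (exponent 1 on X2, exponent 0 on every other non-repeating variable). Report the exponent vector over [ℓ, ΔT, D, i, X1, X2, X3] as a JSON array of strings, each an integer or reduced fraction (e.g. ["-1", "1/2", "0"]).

Exponent matrix [I,Θ,L] × [ℓ,ΔT,D,i,X1,X2,X3]:
  I: [ 0  0  0  1  1 -1 -3]
  Θ: [ 0  1  0  0 -3 -2 -1]
  L: [ 1  0  1  0 -1  0  1]
Row reduction gives pivot columns ℓ,ΔT,i; rank = 3
Pivot set = {ℓ,ΔT,i}, free = {D,X1,X2,X3}
RREF:
  r0: [   1    0    1    0   -1    0    1]
  r1: [   0    1    0    0   -3   -2   -1]
  r2: [   0    0    0    1    1   -1   -3]
Fix exponent of X2 at 1, D at 0, X1 at 0, X3 at 0; solve each RREF row for its pivot's exponent:
  r0: exp(ℓ) + (0)·1 = 0 ⇒ exp(ℓ) = 0
  r1: exp(ΔT) + (-2)·1 = 0 ⇒ exp(ΔT) = 2
  r2: exp(i) + (-1)·1 = 0 ⇒ exp(i) = 1
Π_3 = ΔT^2 · i · X2

["0", "2", "0", "1", "0", "1", "0"]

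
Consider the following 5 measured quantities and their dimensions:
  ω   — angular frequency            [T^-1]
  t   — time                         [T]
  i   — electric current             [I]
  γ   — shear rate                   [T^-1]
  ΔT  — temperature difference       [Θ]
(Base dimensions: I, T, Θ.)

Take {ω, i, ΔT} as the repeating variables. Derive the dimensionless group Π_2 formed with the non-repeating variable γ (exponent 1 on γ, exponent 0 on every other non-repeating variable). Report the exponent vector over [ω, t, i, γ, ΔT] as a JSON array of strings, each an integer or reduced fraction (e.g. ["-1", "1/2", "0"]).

["-1", "0", "0", "1", "0"]

Exponent matrix [I,T,Θ] × [ω,t,i,γ,ΔT]:
  I: [ 0  0  1  0  0]
  T: [-1  1  0 -1  0]
  Θ: [ 0  0  0  0  1]
Row reduction gives pivot columns ω,i,ΔT; rank = 3
Pivot set = {ω,i,ΔT}, free = {t,γ}
RREF:
  r0: [   1   -1    0    1    0]
  r1: [   0    0    1    0    0]
  r2: [   0    0    0    0    1]
Fix exponent of γ at 1, t at 0; solve each RREF row for its pivot's exponent:
  r0: exp(ω) + (1)·1 = 0 ⇒ exp(ω) = -1
  r1: exp(i) + (0)·1 = 0 ⇒ exp(i) = 0
  r2: exp(ΔT) + (0)·1 = 0 ⇒ exp(ΔT) = 0
Π_2 = ω^-1 · γ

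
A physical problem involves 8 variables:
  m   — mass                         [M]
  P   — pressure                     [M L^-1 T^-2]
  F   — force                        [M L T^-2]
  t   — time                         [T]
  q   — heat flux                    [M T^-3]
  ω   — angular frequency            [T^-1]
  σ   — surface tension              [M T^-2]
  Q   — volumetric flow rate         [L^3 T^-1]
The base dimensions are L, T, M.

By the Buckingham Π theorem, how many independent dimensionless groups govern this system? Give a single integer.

Exponent matrix [L,T,M] × [m,P,F,t,q,ω,σ,Q]:
  L: [ 0 -1  1  0  0  0  0  3]
  T: [ 0 -2 -2  1 -3 -1 -2 -1]
  M: [ 1  1  1  0  1  0  1  0]
Row reduction gives pivot columns m,P,F; rank = 3
Π count = n − r = 8 − 3 = 5

5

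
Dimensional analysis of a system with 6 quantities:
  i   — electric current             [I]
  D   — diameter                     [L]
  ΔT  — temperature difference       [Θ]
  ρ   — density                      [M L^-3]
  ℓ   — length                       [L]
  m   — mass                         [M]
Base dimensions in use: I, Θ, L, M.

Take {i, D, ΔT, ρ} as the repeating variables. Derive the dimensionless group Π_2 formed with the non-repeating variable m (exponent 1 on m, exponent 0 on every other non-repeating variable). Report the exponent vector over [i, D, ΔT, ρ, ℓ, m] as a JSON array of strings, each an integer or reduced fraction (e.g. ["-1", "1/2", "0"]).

["0", "-3", "0", "-1", "0", "1"]

Dimensional matrix (I×Θ×L×M by i×D×ΔT×ρ×ℓ×m):
  I: [ 1  0  0  0  0  0]
  Θ: [ 0  0  1  0  0  0]
  L: [ 0  1  0 -3  1  0]
  M: [ 0  0  0  1  0  1]
RREF → pivots at {i,D,ΔT,ρ} ⇒ r = 4
Repeat: i,D,ΔT,ρ; free: ℓ,m
RREF:
  r0: [   1    0    0    0    0    0]
  r1: [   0    1    0    0    1    3]
  r2: [   0    0    1    0    0    0]
  r3: [   0    0    0    1    0    1]
Fix exponent of m at 1, ℓ at 0; solve each RREF row for its pivot's exponent:
  r0: exp(i) + (0)·1 = 0 ⇒ exp(i) = 0
  r1: exp(D) + (3)·1 = 0 ⇒ exp(D) = -3
  r2: exp(ΔT) + (0)·1 = 0 ⇒ exp(ΔT) = 0
  r3: exp(ρ) + (1)·1 = 0 ⇒ exp(ρ) = -1
Π_2 = D^-3 · ρ^-1 · m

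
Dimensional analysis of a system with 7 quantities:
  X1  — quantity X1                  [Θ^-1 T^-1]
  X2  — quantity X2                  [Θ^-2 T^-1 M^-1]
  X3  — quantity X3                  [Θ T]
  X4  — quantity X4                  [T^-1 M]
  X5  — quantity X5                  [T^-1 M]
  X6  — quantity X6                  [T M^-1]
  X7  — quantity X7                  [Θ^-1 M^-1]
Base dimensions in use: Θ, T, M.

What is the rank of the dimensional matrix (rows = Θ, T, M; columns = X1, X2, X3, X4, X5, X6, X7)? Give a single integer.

2

Write exponents as rows Θ,T,M / cols X1,X2,X3,X4,X5,X6,X7:
  Θ: [-1 -2  1  0  0  0 -1]
  T: [-1 -1  1 -1 -1  1  0]
  M: [ 0 -1  0  1  1 -1 -1]
Echelon form has 2 nonzero rows (pivots: X1,X2)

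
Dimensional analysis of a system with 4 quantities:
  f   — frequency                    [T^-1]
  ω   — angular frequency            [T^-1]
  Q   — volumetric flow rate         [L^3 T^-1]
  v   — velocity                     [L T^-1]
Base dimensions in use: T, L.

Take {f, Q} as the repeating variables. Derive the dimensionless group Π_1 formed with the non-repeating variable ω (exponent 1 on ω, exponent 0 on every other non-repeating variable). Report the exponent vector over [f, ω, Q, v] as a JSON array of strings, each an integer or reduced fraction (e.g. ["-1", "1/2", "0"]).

Dimensional matrix (T×L by f×ω×Q×v):
  T: [-1 -1 -1 -1]
  L: [ 0  0  3  1]
Echelon form has 2 nonzero rows (pivots: f,Q)
Repeat: f,Q; free: ω,v
RREF:
  r0: [   1    1    0  2/3]
  r1: [   0    0    1  1/3]
Fix exponent of ω at 1, v at 0; solve each RREF row for its pivot's exponent:
  r0: exp(f) + (1)·1 = 0 ⇒ exp(f) = -1
  r1: exp(Q) + (0)·1 = 0 ⇒ exp(Q) = 0
Π_1 = f^-1 · ω

["-1", "1", "0", "0"]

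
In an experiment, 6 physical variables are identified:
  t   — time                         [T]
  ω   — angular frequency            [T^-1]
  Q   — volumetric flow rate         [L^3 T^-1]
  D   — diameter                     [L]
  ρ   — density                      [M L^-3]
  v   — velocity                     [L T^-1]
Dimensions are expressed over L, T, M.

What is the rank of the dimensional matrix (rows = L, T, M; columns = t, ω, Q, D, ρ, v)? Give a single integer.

3

Dimensional matrix (L×T×M by t×ω×Q×D×ρ×v):
  L: [ 0  0  3  1 -3  1]
  T: [ 1 -1 -1  0  0 -1]
  M: [ 0  0  0  0  1  0]
Row reduction gives pivot columns t,Q,ρ; rank = 3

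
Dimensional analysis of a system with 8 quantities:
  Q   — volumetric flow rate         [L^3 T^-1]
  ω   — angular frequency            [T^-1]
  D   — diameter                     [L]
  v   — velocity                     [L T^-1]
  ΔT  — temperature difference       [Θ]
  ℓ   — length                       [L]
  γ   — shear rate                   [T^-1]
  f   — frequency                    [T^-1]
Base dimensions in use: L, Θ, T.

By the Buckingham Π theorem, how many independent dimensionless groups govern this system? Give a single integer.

5

Exponent matrix [L,Θ,T] × [Q,ω,D,v,ΔT,ℓ,γ,f]:
  L: [ 3  0  1  1  0  1  0  0]
  Θ: [ 0  0  0  0  1  0  0  0]
  T: [-1 -1  0 -1  0  0 -1 -1]
RREF → pivots at {Q,ω,ΔT} ⇒ r = 3
8 vars − rank 3 = 5 Π groups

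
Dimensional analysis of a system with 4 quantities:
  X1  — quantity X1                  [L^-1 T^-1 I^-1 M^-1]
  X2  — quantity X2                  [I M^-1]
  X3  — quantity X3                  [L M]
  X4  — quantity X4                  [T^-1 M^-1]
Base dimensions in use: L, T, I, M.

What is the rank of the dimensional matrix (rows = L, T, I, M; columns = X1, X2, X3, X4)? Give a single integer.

Exponent matrix [L,T,I,M] × [X1,X2,X3,X4]:
  L: [-1  0  1  0]
  T: [-1  0  0 -1]
  I: [-1  1  0  0]
  M: [-1 -1  1 -1]
RREF → pivots at {X1,X2,X3} ⇒ r = 3

3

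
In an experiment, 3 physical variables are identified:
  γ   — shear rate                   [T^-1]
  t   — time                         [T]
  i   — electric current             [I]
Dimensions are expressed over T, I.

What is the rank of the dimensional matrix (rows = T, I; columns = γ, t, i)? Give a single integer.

2

Exponent matrix [T,I] × [γ,t,i]:
  T: [-1  1  0]
  I: [ 0  0  1]
Echelon form has 2 nonzero rows (pivots: γ,i)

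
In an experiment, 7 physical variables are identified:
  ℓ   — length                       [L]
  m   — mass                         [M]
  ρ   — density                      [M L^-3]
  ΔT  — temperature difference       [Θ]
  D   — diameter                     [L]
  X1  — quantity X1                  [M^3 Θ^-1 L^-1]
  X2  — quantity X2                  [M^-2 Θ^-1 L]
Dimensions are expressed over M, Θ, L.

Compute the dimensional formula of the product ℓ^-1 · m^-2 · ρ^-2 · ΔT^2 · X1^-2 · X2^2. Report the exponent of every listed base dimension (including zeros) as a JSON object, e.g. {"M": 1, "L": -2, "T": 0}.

Dimensional matrix (M×Θ×L by ℓ×m×ρ×ΔT×D×X1×X2):
  M: [ 0  1  1  0  0  3 -2]
  Θ: [ 0  0  0  1  0 -1 -1]
  L: [ 1  0 -3  0  1 -1  1]
  [M]: (-1)·0+(-2)·1+(-2)·1+(2)·0+(-2)·3+(2)·-2 = -14
  [Θ]: (-1)·0+(-2)·0+(-2)·0+(2)·1+(-2)·-1+(2)·-1 = 2
  [L]: (-1)·1+(-2)·0+(-2)·-3+(2)·0+(-2)·-1+(2)·1 = 9
⇒ M^-14 Θ^2 L^9

{"M": -14, "Θ": 2, "L": 9}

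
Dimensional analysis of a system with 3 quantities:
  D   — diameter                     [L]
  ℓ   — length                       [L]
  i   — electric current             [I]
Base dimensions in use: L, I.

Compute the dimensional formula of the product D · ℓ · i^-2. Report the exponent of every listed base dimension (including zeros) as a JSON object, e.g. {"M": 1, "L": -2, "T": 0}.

{"L": 2, "I": -2}

Exponent matrix [L,I] × [D,ℓ,i]:
  L: [ 1  1  0]
  I: [ 0  0  1]
  [L]: (1)·1+(1)·1+(-2)·0 = 2
  [I]: (1)·0+(1)·0+(-2)·1 = -2
⇒ L^2 I^-2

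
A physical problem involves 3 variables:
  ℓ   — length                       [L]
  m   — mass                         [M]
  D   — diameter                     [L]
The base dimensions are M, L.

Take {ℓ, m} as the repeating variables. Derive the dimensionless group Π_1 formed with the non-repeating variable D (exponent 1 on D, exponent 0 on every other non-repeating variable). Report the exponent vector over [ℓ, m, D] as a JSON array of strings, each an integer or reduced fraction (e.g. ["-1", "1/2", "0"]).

Exponent matrix [M,L] × [ℓ,m,D]:
  M: [ 0  1  0]
  L: [ 1  0  1]
Row reduction gives pivot columns ℓ,m; rank = 2
Pivot set = {ℓ,m}, free = {D}
RREF:
  r0: [   1    0    1]
  r1: [   0    1    0]
Fix exponent of D at 1; solve each RREF row for its pivot's exponent:
  r0: exp(ℓ) + (1)·1 = 0 ⇒ exp(ℓ) = -1
  r1: exp(m) + (0)·1 = 0 ⇒ exp(m) = 0
Π_1 = ℓ^-1 · D

["-1", "0", "1"]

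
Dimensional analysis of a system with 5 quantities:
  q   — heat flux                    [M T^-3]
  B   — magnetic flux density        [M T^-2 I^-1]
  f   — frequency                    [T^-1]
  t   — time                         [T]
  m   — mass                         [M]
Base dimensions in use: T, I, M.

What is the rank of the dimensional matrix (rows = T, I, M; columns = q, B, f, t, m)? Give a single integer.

Write exponents as rows T,I,M / cols q,B,f,t,m:
  T: [-3 -2 -1  1  0]
  I: [ 0 -1  0  0  0]
  M: [ 1  1  0  0  1]
RREF → pivots at {q,B,f} ⇒ r = 3

3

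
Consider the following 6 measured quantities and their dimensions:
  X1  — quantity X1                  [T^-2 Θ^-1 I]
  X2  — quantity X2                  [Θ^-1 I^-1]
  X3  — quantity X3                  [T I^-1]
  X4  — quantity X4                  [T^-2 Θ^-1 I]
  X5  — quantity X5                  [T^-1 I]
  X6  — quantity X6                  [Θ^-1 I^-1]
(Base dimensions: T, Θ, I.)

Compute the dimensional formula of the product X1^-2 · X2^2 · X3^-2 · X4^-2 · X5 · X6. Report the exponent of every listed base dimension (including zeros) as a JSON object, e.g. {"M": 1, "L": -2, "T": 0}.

{"T": 5, "Θ": 1, "I": -4}

Dimensional matrix (T×Θ×I by X1×X2×X3×X4×X5×X6):
  T: [-2  0  1 -2 -1  0]
  Θ: [-1 -1  0 -1  0 -1]
  I: [ 1 -1 -1  1  1 -1]
  [T]: (-2)·-2+(2)·0+(-2)·1+(-2)·-2+(1)·-1+(1)·0 = 5
  [Θ]: (-2)·-1+(2)·-1+(-2)·0+(-2)·-1+(1)·0+(1)·-1 = 1
  [I]: (-2)·1+(2)·-1+(-2)·-1+(-2)·1+(1)·1+(1)·-1 = -4
⇒ T^5 Θ I^-4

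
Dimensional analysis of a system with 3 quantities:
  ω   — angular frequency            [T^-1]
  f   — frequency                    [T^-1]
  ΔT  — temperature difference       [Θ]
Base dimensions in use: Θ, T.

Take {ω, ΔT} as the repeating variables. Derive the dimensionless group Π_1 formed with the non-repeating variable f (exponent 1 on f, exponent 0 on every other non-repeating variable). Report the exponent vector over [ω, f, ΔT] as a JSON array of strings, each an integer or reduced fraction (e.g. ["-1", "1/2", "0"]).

["-1", "1", "0"]

Write exponents as rows Θ,T / cols ω,f,ΔT:
  Θ: [ 0  0  1]
  T: [-1 -1  0]
Row reduction gives pivot columns ω,ΔT; rank = 2
Pivot set = {ω,ΔT}, free = {f}
RREF:
  r0: [   1    1    0]
  r1: [   0    0    1]
Fix exponent of f at 1; solve each RREF row for its pivot's exponent:
  r0: exp(ω) + (1)·1 = 0 ⇒ exp(ω) = -1
  r1: exp(ΔT) + (0)·1 = 0 ⇒ exp(ΔT) = 0
Π_1 = ω^-1 · f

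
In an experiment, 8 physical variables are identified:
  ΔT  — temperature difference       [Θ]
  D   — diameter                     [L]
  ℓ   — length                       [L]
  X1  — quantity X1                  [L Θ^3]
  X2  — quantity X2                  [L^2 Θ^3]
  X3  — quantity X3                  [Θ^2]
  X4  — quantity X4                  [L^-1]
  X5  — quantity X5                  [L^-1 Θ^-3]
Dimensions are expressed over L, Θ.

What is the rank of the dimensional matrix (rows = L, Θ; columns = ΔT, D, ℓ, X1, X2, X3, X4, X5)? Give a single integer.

2

Exponent matrix [L,Θ] × [ΔT,D,ℓ,X1,X2,X3,X4,X5]:
  L: [ 0  1  1  1  2  0 -1 -1]
  Θ: [ 1  0  0  3  3  2  0 -3]
Echelon form has 2 nonzero rows (pivots: ΔT,D)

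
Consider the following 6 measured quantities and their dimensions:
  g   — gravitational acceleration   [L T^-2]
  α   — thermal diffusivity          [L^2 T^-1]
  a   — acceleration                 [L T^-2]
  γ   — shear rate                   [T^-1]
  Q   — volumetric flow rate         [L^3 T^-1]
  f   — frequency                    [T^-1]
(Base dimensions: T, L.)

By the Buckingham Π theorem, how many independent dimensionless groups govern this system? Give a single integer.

Exponent matrix [T,L] × [g,α,a,γ,Q,f]:
  T: [-2 -1 -2 -1 -1 -1]
  L: [ 1  2  1  0  3  0]
Echelon form has 2 nonzero rows (pivots: g,α)
n=6, r=2 ⇒ 4 dimensionless groups

4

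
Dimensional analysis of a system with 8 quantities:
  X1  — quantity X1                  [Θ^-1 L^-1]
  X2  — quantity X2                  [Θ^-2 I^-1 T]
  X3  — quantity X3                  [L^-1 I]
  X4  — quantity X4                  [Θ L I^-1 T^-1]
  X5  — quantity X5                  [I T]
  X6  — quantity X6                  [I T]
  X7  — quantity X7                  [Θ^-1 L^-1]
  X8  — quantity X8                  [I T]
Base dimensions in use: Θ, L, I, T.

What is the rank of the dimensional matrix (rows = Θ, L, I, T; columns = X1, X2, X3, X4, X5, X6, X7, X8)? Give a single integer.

Exponent matrix [Θ,L,I,T] × [X1,X2,X3,X4,X5,X6,X7,X8]:
  Θ: [-1 -2  0  1  0  0 -1  0]
  L: [-1  0 -1  1  0  0 -1  0]
  I: [ 0 -1  1 -1  1  1  0  1]
  T: [ 0  1  0 -1  1  1  0  1]
Echelon form has 3 nonzero rows (pivots: X1,X2,X3)

3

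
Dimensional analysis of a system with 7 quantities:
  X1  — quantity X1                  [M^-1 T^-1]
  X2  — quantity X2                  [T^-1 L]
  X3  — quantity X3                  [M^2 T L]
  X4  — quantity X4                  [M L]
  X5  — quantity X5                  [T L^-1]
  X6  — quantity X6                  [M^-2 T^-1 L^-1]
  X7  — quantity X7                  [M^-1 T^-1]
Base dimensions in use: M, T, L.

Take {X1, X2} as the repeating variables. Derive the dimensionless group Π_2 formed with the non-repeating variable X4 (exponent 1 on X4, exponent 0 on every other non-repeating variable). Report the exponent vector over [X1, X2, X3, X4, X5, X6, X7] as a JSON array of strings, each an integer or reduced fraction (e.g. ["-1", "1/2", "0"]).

["1", "-1", "0", "1", "0", "0", "0"]

Dimensional matrix (M×T×L by X1×X2×X3×X4×X5×X6×X7):
  M: [-1  0  2  1  0 -2 -1]
  T: [-1 -1  1  0  1 -1 -1]
  L: [ 0  1  1  1 -1 -1  0]
Row reduction gives pivot columns X1,X2; rank = 2
Repeat: X1,X2; free: X3,X4,X5,X6,X7
RREF:
  r0: [   1    0   -2   -1    0    2    1]
  r1: [   0    1    1    1   -1   -1    0]
  r2: [   0    0    0    0    0    0    0]
Fix exponent of X4 at 1, X3 at 0, X5 at 0, X6 at 0, X7 at 0; solve each RREF row for its pivot's exponent:
  r0: exp(X1) + (-1)·1 = 0 ⇒ exp(X1) = 1
  r1: exp(X2) + (1)·1 = 0 ⇒ exp(X2) = -1
Π_2 = X1 · X2^-1 · X4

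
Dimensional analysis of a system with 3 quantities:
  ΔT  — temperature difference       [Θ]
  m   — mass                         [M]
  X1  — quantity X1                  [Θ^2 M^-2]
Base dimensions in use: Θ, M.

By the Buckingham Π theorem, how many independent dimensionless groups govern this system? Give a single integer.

Dimensional matrix (Θ×M by ΔT×m×X1):
  Θ: [ 1  0  2]
  M: [ 0  1 -2]
Row reduction gives pivot columns ΔT,m; rank = 2
Π count = n − r = 3 − 2 = 1

1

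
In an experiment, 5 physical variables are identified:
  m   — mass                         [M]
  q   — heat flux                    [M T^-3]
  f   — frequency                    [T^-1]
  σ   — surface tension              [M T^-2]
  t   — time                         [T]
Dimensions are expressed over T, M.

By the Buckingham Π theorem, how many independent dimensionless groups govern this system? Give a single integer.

3

Write exponents as rows T,M / cols m,q,f,σ,t:
  T: [ 0 -3 -1 -2  1]
  M: [ 1  1  0  1  0]
RREF → pivots at {m,q} ⇒ r = 2
Π count = n − r = 5 − 2 = 3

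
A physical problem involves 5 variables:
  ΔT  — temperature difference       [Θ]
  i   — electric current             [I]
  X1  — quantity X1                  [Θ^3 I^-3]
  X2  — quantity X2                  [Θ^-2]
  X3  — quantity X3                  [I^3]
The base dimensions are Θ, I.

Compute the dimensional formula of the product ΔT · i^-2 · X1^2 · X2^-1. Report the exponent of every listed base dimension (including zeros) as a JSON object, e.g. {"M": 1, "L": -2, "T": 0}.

Exponent matrix [Θ,I] × [ΔT,i,X1,X2,X3]:
  Θ: [ 1  0  3 -2  0]
  I: [ 0  1 -3  0  3]
  [Θ]: (1)·1+(-2)·0+(2)·3+(-1)·-2 = 9
  [I]: (1)·0+(-2)·1+(2)·-3+(-1)·0 = -8
⇒ Θ^9 I^-8

{"Θ": 9, "I": -8}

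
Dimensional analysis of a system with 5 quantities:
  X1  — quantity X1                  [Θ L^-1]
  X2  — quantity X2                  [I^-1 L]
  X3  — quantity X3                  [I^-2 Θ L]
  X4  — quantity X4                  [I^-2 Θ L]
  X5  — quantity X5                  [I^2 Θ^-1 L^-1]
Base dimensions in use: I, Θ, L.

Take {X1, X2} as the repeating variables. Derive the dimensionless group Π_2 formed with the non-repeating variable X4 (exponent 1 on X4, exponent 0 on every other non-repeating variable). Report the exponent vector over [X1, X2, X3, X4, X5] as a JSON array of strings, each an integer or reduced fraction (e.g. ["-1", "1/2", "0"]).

Dimensional matrix (I×Θ×L by X1×X2×X3×X4×X5):
  I: [ 0 -1 -2 -2  2]
  Θ: [ 1  0  1  1 -1]
  L: [-1  1  1  1 -1]
RREF → pivots at {X1,X2} ⇒ r = 2
Repeat: X1,X2; free: X3,X4,X5
RREF:
  r0: [   1    0    1    1   -1]
  r1: [   0    1    2    2   -2]
  r2: [   0    0    0    0    0]
Fix exponent of X4 at 1, X3 at 0, X5 at 0; solve each RREF row for its pivot's exponent:
  r0: exp(X1) + (1)·1 = 0 ⇒ exp(X1) = -1
  r1: exp(X2) + (2)·1 = 0 ⇒ exp(X2) = -2
Π_2 = X1^-1 · X2^-2 · X4

["-1", "-2", "0", "1", "0"]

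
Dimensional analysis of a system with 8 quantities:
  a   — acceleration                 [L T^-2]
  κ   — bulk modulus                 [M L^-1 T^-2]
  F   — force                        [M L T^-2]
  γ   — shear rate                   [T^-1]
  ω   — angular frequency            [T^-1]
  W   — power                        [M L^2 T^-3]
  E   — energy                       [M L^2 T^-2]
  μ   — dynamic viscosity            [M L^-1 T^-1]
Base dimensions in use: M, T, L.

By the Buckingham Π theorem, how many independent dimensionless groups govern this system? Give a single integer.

5

Dimensional matrix (M×T×L by a×κ×F×γ×ω×W×E×μ):
  M: [ 0  1  1  0  0  1  1  1]
  T: [-2 -2 -2 -1 -1 -3 -2 -1]
  L: [ 1 -1  1  0  0  2  2 -1]
RREF → pivots at {a,κ,F} ⇒ r = 3
n=8, r=3 ⇒ 5 dimensionless groups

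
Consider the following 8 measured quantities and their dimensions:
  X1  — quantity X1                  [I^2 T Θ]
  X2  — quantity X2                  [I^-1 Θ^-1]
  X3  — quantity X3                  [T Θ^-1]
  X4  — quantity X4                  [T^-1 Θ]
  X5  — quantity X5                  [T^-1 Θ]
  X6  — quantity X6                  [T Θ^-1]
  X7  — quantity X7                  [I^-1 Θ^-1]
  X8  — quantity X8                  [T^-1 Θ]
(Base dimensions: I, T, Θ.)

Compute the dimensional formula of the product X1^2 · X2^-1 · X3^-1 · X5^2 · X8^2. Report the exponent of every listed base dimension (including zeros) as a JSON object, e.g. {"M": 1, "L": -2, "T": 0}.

{"I": 5, "T": -3, "Θ": 8}

Exponent matrix [I,T,Θ] × [X1,X2,X3,X4,X5,X6,X7,X8]:
  I: [ 2 -1  0  0  0  0 -1  0]
  T: [ 1  0  1 -1 -1  1  0 -1]
  Θ: [ 1 -1 -1  1  1 -1 -1  1]
  [I]: (2)·2+(-1)·-1+(-1)·0+(2)·0+(2)·0 = 5
  [T]: (2)·1+(-1)·0+(-1)·1+(2)·-1+(2)·-1 = -3
  [Θ]: (2)·1+(-1)·-1+(-1)·-1+(2)·1+(2)·1 = 8
⇒ I^5 T^-3 Θ^8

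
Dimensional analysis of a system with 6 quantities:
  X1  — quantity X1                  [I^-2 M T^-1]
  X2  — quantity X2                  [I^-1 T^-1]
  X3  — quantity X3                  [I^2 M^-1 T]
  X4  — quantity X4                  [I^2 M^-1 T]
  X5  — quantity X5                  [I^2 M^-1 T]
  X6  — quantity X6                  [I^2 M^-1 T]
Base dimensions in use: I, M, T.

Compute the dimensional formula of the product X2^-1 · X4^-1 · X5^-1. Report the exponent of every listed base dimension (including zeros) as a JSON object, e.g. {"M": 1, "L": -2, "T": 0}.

Write exponents as rows I,M,T / cols X1,X2,X3,X4,X5,X6:
  I: [-2 -1  2  2  2  2]
  M: [ 1  0 -1 -1 -1 -1]
  T: [-1 -1  1  1  1  1]
  [I]: (-1)·-1+(-1)·2+(-1)·2 = -3
  [M]: (-1)·0+(-1)·-1+(-1)·-1 = 2
  [T]: (-1)·-1+(-1)·1+(-1)·1 = -1
⇒ I^-3 M^2 T^-1

{"I": -3, "M": 2, "T": -1}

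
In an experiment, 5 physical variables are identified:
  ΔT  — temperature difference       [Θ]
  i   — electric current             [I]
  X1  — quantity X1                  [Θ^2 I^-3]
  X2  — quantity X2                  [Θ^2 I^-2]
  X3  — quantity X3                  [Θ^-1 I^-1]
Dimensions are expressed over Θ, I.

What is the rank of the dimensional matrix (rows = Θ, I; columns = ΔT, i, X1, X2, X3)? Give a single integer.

Exponent matrix [Θ,I] × [ΔT,i,X1,X2,X3]:
  Θ: [ 1  0  2  2 -1]
  I: [ 0  1 -3 -2 -1]
Row reduction gives pivot columns ΔT,i; rank = 2

2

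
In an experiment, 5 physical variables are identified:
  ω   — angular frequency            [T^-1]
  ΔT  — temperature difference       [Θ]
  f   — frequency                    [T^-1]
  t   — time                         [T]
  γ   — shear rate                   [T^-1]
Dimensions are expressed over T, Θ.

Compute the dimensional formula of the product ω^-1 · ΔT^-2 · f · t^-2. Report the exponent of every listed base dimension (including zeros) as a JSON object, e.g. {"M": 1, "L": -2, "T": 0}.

{"T": -2, "Θ": -2}

Dimensional matrix (T×Θ by ω×ΔT×f×t×γ):
  T: [-1  0 -1  1 -1]
  Θ: [ 0  1  0  0  0]
  [T]: (-1)·-1+(-2)·0+(1)·-1+(-2)·1 = -2
  [Θ]: (-1)·0+(-2)·1+(1)·0+(-2)·0 = -2
⇒ T^-2 Θ^-2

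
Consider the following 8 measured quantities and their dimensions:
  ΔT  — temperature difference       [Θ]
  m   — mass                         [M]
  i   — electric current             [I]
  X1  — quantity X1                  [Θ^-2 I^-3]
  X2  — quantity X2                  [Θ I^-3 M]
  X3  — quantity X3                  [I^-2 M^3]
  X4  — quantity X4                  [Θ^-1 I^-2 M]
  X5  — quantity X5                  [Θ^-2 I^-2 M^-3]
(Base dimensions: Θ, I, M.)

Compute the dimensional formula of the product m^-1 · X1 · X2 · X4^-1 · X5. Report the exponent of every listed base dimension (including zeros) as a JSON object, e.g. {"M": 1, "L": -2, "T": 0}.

{"Θ": -2, "I": -6, "M": -4}

Dimensional matrix (Θ×I×M by ΔT×m×i×X1×X2×X3×X4×X5):
  Θ: [ 1  0  0 -2  1  0 -1 -2]
  I: [ 0  0  1 -3 -3 -2 -2 -2]
  M: [ 0  1  0  0  1  3  1 -3]
  [Θ]: (-1)·0+(1)·-2+(1)·1+(-1)·-1+(1)·-2 = -2
  [I]: (-1)·0+(1)·-3+(1)·-3+(-1)·-2+(1)·-2 = -6
  [M]: (-1)·1+(1)·0+(1)·1+(-1)·1+(1)·-3 = -4
⇒ Θ^-2 I^-6 M^-4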